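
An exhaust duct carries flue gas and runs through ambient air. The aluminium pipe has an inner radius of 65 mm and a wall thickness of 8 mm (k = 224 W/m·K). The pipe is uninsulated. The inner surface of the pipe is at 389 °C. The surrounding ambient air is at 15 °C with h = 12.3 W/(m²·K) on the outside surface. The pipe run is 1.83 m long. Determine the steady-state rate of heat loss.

Q ≈ 3860 W

Radial resistances (cylindrical: R_cond = ln(r_o/r_i)/(2πkL), R_conv = 1/(h·2πrL)):
R_aluminium pipe wall = ln(73/65)/(2π×224×1.83) = 4.507×10^-5 K/W
R_outer film = 1/(h_o·2πr_oL) = 1/(12.3×2π×0.073×1.83) = 0.09686 K/W
R_total = 0.0969 K/W
Q = ΔT/R_total = 374/0.0969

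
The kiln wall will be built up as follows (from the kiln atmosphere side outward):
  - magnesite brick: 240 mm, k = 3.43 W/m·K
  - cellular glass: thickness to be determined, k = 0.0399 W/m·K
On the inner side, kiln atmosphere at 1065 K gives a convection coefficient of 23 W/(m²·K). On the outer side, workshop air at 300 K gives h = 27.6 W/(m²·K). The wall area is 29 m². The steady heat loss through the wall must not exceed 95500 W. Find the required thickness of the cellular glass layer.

Using the resistance-network approach (series):
R_inner film = 1/(h_i·A) = 1/(23×29) = 0.001499 K/W
R_magnesite brick = L/(kA) = 0.24/(3.43×29) = 0.002413 K/W
R_outer film = 1/(h_o·A) = 1/(27.6×29) = 0.001249 K/W
Sum of the known resistances R_other = 0.005161 K/W
Required total resistance R_tot = ΔT/Q_allow = 765/95500 = 0.00801 K/W
R_cellular glass = R_tot − R_other = 0.002849 K/W
L = R·k·A = 0.002849×0.0399×29

L ≈ 3.3 mm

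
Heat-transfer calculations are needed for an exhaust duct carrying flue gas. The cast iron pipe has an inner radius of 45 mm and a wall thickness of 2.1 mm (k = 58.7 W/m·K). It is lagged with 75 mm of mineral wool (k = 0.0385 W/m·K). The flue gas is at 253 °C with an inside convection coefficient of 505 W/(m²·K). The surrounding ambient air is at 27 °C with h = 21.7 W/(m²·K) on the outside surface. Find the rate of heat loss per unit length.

Treating each annulus and film as a series resistance:
R_inner film = 1/(h_i·2πr₁L) = 1/(505×2π×0.045×1) = 0.007004 K/W
R_cast iron pipe wall = ln(47.1/45)/(2π×58.7×1) = 1.237×10^-4 K/W
R_mineral wool = ln(122.1/47.1)/(2π×0.0385×1) = 3.938 K/W
R_outer film = 1/(h_o·2πr_oL) = 1/(21.7×2π×0.1221×1) = 0.06007 K/W
R_total = 4.005 K/W
Q = ΔT/R_total = 226/4.005

q′ ≈ 56.4 W/m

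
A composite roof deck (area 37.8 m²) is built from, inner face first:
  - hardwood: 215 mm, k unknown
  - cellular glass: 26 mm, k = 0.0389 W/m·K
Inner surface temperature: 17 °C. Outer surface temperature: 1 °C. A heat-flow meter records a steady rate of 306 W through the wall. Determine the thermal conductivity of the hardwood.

k ≈ 0.164 W/(m·K)

Model the wall as resistances in series:
R_cellular glass = L/(kA) = 0.026/(0.0389×37.8) = 0.01768 K/W
Sum of known resistances R_other = 0.01768 K/W
Total R = ΔT/Q = 16/306 = 0.05229 K/W
R_hardwood = R_total − R_other = 0.03461 K/W
k = L/(R·A) = 0.215/(0.03461×37.8)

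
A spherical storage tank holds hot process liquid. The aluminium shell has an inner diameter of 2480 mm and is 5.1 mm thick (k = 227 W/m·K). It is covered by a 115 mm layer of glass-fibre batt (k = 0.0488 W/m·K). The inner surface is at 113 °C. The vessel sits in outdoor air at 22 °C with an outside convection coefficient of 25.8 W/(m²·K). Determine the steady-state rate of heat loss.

Q ≈ 810 W

Radial (spherical) resistances in series:
R_aluminium shell = (1/1.24 − 1/1.2451)/(4π×227) = 1.158×10^-6 K/W
R_glass-fibre batt = (1/1.2451 − 1/1.3601)/(4π×0.0488) = 0.1107 K/W
R_outer film = 1/(h·4πr_o²) = 1/(25.8×4π×1.3601²) = 0.001667 K/W
R_total = 0.1124 K/W
Q = ΔT/R_total = 91/0.1124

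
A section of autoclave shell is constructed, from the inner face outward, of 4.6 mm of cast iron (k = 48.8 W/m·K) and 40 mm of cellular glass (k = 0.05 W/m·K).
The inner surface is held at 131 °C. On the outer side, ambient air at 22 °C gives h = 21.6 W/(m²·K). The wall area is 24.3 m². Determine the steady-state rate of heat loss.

Thermal resistances in series:
R_cast iron = L/(kA) = 0.0046/(48.8×24.3) = 3.879×10^-6 K/W
R_cellular glass = L/(kA) = 0.04/(0.05×24.3) = 0.03292 K/W
R_outer film = 1/(h_o·A) = 1/(21.6×24.3) = 0.001905 K/W
R_total = 0.03483 K/W
Q = ΔT / R_total = 109 / 0.03483

Q ≈ 3130 W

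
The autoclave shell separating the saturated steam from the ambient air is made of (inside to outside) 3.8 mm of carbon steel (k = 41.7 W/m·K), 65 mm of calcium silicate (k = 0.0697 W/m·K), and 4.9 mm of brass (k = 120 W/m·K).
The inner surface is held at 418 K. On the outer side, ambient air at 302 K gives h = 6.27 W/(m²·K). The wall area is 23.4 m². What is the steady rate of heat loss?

Q ≈ 2490 W

Series thermal resistances:
R_carbon steel = L/(kA) = 0.0038/(41.7×23.4) = 3.894×10^-6 K/W
R_calcium silicate = L/(kA) = 0.065/(0.0697×23.4) = 0.03985 K/W
R_brass = L/(kA) = 0.0049/(120×23.4) = 1.745×10^-6 K/W
R_outer film = 1/(h_o·A) = 1/(6.27×23.4) = 0.006816 K/W
R_total = 0.04667 K/W
Q = ΔT / R_total = 116 / 0.04667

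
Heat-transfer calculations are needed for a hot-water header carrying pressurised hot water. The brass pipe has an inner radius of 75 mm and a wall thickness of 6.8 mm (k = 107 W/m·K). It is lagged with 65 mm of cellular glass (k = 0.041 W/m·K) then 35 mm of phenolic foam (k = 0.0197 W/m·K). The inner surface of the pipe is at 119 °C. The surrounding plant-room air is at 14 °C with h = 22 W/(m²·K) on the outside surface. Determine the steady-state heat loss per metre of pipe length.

For a radial system each layer contributes R = ln(r_out/r_in)/(2πkL); films add R = 1/(hA).
R_brass pipe wall = ln(81.8/75)/(2π×107×1) = 1.291×10^-4 K/W
R_cellular glass = ln(146.8/81.8)/(2π×0.041×1) = 2.27 K/W
R_phenolic foam = ln(181.8/146.8)/(2π×0.0197×1) = 1.728 K/W
R_outer film = 1/(h_o·2πr_oL) = 1/(22×2π×0.1818×1) = 0.03979 K/W
R_total = 4.038 K/W
Q = ΔT/R_total = 105/4.038

q′ ≈ 26 W/m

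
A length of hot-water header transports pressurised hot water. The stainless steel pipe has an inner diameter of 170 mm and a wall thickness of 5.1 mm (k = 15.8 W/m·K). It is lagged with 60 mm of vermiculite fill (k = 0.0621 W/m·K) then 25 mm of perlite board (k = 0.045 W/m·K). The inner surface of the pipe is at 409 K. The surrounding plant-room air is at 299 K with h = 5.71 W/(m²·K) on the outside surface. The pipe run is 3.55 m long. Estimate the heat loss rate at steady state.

Q ≈ 194 W

Radial resistances (cylindrical: R_cond = ln(r_o/r_i)/(2πkL), R_conv = 1/(h·2πrL)):
R_stainless steel pipe wall = ln(90.1/85)/(2π×15.8×3.55) = 1.653×10^-4 K/W
R_vermiculite fill = ln(150.1/90.1)/(2π×0.0621×3.55) = 0.3685 K/W
R_perlite board = ln(175.1/150.1)/(2π×0.045×3.55) = 0.1535 K/W
R_outer film = 1/(h_o·2πr_oL) = 1/(5.71×2π×0.1751×3.55) = 0.04484 K/W
R_total = 0.567 K/W
Q = ΔT/R_total = 110/0.567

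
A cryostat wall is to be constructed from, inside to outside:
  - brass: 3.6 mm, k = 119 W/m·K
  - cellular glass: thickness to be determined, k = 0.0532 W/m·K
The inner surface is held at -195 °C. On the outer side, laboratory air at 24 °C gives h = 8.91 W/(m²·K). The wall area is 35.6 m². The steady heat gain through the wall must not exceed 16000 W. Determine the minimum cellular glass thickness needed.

L ≈ 20 mm

Using the resistance-network approach (series):
R_brass = L/(kA) = 0.0036/(119×35.6) = 8.498×10^-7 K/W
R_outer film = 1/(h_o·A) = 1/(8.91×35.6) = 0.003153 K/W
Sum of the known resistances R_other = 0.003153 K/W
Required total resistance R_tot = ΔT/Q_allow = 219/16000 = 0.01369 K/W
R_cellular glass = R_tot − R_other = 0.01053 K/W
L = R·k·A = 0.01053×0.0532×35.6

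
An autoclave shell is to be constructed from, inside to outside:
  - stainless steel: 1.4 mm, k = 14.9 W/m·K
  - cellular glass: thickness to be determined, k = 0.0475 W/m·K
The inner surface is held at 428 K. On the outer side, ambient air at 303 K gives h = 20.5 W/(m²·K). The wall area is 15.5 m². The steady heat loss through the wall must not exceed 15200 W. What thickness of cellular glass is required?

L ≈ 3.73 mm

Thermal resistances in series:
R_stainless steel = L/(kA) = 0.0014/(14.9×15.5) = 6.062×10^-6 K/W
R_outer film = 1/(h_o·A) = 1/(20.5×15.5) = 0.003147 K/W
Sum of the known resistances R_other = 0.003153 K/W
Required total resistance R_tot = ΔT/Q_allow = 125/15200 = 0.008224 K/W
R_cellular glass = R_tot − R_other = 0.00507 K/W
L = R·k·A = 0.00507×0.0475×15.5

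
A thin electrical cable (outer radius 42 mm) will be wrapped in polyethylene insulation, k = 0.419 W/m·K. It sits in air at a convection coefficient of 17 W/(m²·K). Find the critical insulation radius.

r_cr ≈ 24.6 mm

For a cylinder r_cr = k/h = 0.419/17
r_cr = 24.6 mm; since the bare radius (42 mm) is above r_cr, any added insulation will reduce heat loss.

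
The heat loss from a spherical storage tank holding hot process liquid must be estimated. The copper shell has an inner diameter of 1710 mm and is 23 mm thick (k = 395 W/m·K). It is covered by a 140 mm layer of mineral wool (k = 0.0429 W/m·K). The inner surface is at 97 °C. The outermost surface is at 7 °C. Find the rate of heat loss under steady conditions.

For a spherical shell R = (1/r₁ − 1/r₂)/(4πk); film R = 1/(h·4πr²). In series:
R_copper shell = (1/0.855 − 1/0.878)/(4π×395) = 6.172×10^-6 K/W
R_mineral wool = (1/0.878 − 1/1.018)/(4π×0.0429) = 0.2905 K/W
R_total = 0.2906 K/W
Q = ΔT/R_total = 90/0.2906

Q ≈ 310 W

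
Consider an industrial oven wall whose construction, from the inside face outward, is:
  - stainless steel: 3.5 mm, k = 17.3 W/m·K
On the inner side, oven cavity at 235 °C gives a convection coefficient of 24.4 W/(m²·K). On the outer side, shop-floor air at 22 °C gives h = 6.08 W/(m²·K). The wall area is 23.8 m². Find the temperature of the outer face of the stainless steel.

Series thermal resistances:
R_inner film = 1/(h_i·A) = 1/(24.4×23.8) = 0.001722 K/W
R_stainless steel = L/(kA) = 0.0035/(17.3×23.8) = 8.501×10^-6 K/W
R_outer film = 1/(h_o·A) = 1/(6.08×23.8) = 0.006911 K/W
R_total = 0.008641 K/W;  Q = ΔT/R_total = 213/0.008641 = 24650 W
T_interface = T_inner − Q·ΣR(inner→interface) = 235 − 24600×0.001731

T ≈ 192 °C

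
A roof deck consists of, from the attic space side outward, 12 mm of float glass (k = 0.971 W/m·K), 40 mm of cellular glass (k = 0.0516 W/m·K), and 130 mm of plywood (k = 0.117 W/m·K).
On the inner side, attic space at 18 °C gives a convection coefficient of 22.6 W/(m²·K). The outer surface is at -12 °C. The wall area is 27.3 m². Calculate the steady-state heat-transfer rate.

Model the wall as resistances in series:
R_inner film = 1/(h_i·A) = 1/(22.6×27.3) = 0.001621 K/W
R_float glass = L/(kA) = 0.012/(0.971×27.3) = 4.527×10^-4 K/W
R_cellular glass = L/(kA) = 0.04/(0.0516×27.3) = 0.0284 K/W
R_plywood = L/(kA) = 0.13/(0.117×27.3) = 0.0407 K/W
R_total = 0.07117 K/W
Q = ΔT / R_total = 30 / 0.07117

Q ≈ 422 W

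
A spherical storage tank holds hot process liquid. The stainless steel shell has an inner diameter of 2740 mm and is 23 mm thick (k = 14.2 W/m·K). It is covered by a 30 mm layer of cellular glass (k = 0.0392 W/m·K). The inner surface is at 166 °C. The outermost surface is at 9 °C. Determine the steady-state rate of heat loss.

Q ≈ 5100 W

Spherical conduction: R = (1/r_in − 1/r_out)/(4πk) per layer; series-sum.
R_stainless steel shell = (1/1.37 − 1/1.393)/(4π×14.2) = 6.754×10^-5 K/W
R_cellular glass = (1/1.393 − 1/1.423)/(4π×0.0392) = 0.03072 K/W
R_total = 0.03079 K/W
Q = ΔT/R_total = 157/0.03079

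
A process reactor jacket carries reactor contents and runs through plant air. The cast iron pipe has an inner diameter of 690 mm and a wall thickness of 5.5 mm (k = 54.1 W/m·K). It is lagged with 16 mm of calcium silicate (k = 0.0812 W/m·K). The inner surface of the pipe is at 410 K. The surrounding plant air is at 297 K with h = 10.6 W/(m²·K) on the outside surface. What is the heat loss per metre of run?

q′ ≈ 879 W/m

Cylindrical conduction, so R = ln(r₂/r₁)/(2πkL) per layer, in series:
R_cast iron pipe wall = ln(350.5/345)/(2π×54.1×1) = 4.653×10^-5 K/W
R_calcium silicate = ln(366.5/350.5)/(2π×0.0812×1) = 0.08749 K/W
R_outer film = 1/(h_o·2πr_oL) = 1/(10.6×2π×0.3665×1) = 0.04097 K/W
R_total = 0.1285 K/W
Q = ΔT/R_total = 113/0.1285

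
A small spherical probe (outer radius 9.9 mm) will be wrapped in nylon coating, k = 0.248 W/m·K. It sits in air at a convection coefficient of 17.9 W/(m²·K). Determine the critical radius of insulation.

r_cr ≈ 27.7 mm

For a sphere r_cr = 2k/h = 2×0.248/17.9
r_cr = 27.7 mm; since the bare radius (9.9 mm) is below r_cr, adding a thin layer of insulation will *increase* heat loss.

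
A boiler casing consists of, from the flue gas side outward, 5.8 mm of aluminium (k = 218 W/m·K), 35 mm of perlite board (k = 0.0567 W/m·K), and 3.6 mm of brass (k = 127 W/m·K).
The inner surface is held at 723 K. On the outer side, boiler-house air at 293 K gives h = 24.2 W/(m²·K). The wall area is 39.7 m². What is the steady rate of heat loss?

Q ≈ 25900 W

Series thermal resistances:
R_aluminium = L/(kA) = 0.0058/(218×39.7) = 6.702×10^-7 K/W
R_perlite board = L/(kA) = 0.035/(0.0567×39.7) = 0.01555 K/W
R_brass = L/(kA) = 0.0036/(127×39.7) = 7.14×10^-7 K/W
R_outer film = 1/(h_o·A) = 1/(24.2×39.7) = 0.001041 K/W
R_total = 0.01659 K/W
Q = ΔT / R_total = 430 / 0.01659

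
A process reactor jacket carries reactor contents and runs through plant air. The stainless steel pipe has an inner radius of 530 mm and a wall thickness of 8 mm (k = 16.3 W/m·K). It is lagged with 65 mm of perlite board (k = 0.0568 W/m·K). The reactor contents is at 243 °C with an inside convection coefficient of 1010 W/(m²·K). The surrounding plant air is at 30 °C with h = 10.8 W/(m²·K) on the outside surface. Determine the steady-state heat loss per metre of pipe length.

Cylindrical conduction, so R = ln(r₂/r₁)/(2πkL) per layer, in series:
R_inner film = 1/(h_i·2πr₁L) = 1/(1010×2π×0.53×1) = 2.973×10^-4 K/W
R_stainless steel pipe wall = ln(538/530)/(2π×16.3×1) = 1.463×10^-4 K/W
R_perlite board = ln(603/538)/(2π×0.0568×1) = 0.3196 K/W
R_outer film = 1/(h_o·2πr_oL) = 1/(10.8×2π×0.603×1) = 0.02444 K/W
R_total = 0.3445 K/W
Q = ΔT/R_total = 213/0.3445

q′ ≈ 618 W/m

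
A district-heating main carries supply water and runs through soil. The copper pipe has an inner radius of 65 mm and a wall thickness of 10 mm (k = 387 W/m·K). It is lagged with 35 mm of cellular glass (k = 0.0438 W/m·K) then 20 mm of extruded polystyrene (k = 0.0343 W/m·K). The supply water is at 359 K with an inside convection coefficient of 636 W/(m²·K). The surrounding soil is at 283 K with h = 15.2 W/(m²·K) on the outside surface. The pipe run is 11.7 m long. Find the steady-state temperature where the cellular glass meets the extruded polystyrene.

T ≈ 312 K

Treating each annulus and film as a series resistance:
R_inner film = 1/(h_i·2πr₁L) = 1/(636×2π×0.065×11.7) = 3.291×10^-4 K/W
R_copper pipe wall = ln(75/65)/(2π×387×11.7) = 5.03×10^-6 K/W
R_cellular glass = ln(110/75)/(2π×0.0438×11.7) = 0.1189 K/W
R_extruded polystyrene = ln(130/110)/(2π×0.0343×11.7) = 0.06625 K/W
R_outer film = 1/(h_o·2πr_oL) = 1/(15.2×2π×0.13×11.7) = 0.006884 K/W
R_total = 0.1924 K/W
Q = ΔT/R_total = 76/0.1924
Q = 395 W
T_interface = T_inner − Q·ΣR(inner→interface) = 359 − 395×0.1193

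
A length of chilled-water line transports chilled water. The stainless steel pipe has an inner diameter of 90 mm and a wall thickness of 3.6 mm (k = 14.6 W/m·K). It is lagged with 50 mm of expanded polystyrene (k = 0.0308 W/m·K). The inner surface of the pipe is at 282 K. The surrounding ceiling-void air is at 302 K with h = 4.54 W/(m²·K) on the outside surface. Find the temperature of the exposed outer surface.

Cylindrical conduction, so R = ln(r₂/r₁)/(2πkL) per layer, in series:
R_stainless steel pipe wall = ln(48.6/45)/(2π×14.6×1) = 8.39×10^-4 K/W
R_expanded polystyrene = ln(98.6/48.6)/(2π×0.0308×1) = 3.656 K/W
R_outer film = 1/(h_o·2πr_oL) = 1/(4.54×2π×0.0986×1) = 0.3555 K/W
R_total = 4.012 K/W
Q = ΔT/R_total = 20/4.012
Q = 4.99 W/m
T_interface = T_inner + Q·ΣR(inner→interface) = 282 + 4.99×3.656

T ≈ 300 K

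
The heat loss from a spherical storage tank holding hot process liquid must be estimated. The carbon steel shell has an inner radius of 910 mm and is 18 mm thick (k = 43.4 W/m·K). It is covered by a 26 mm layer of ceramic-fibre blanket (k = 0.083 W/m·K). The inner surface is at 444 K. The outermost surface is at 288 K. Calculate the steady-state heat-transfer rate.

Each spherical layer contributes R = (1/r_i − 1/r_o)/(4πk):
R_carbon steel shell = (1/0.91 − 1/0.928)/(4π×43.4) = 3.908×10^-5 K/W
R_ceramic-fibre blanket = (1/0.928 − 1/0.954)/(4π×0.083) = 0.02816 K/W
R_total = 0.0282 K/W
Q = ΔT/R_total = 156/0.0282

Q ≈ 5530 W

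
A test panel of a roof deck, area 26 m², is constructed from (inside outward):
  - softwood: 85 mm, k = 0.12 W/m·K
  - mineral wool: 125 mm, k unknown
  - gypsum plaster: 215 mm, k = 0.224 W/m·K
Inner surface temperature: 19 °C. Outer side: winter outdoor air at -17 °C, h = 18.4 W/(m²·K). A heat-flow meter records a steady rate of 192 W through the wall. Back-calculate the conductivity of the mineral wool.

Series thermal resistances:
R_softwood = L/(kA) = 0.085/(0.12×26) = 0.02724 K/W
R_gypsum plaster = L/(kA) = 0.215/(0.224×26) = 0.03692 K/W
R_outer film = 1/(h_o·A) = 1/(18.4×26) = 0.00209 K/W
Sum of known resistances R_other = 0.06625 K/W
Total R = ΔT/Q = 36/192 = 0.1875 K/W
R_mineral wool = R_total − R_other = 0.1212 K/W
k = L/(R·A) = 0.125/(0.1212×26)

k ≈ 0.0397 W/(m·K)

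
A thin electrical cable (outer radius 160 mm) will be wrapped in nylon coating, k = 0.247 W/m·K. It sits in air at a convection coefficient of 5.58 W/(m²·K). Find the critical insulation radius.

r_cr ≈ 44.3 mm

For a cylinder r_cr = k/h = 0.247/5.58
r_cr = 44.3 mm; since the bare radius (160 mm) is above r_cr, any added insulation will reduce heat loss.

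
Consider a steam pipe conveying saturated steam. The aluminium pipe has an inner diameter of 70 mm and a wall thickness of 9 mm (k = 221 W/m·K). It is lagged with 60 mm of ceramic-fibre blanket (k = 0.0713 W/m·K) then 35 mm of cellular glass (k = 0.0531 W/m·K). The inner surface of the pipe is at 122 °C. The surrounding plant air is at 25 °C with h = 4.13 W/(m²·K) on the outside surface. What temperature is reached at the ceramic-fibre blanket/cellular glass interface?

T ≈ 61.3 °C

Per-layer cylindrical resistances, series-summed:
R_aluminium pipe wall = ln(44/35)/(2π×221×1) = 1.648×10^-4 K/W
R_ceramic-fibre blanket = ln(104/44)/(2π×0.0713×1) = 1.92 K/W
R_cellular glass = ln(139/104)/(2π×0.0531×1) = 0.8695 K/W
R_outer film = 1/(h_o·2πr_oL) = 1/(4.13×2π×0.139×1) = 0.2772 K/W
R_total = 3.067 K/W
Q = ΔT/R_total = 97/3.067
Q = 31.6 W/m
T_interface = T_inner − Q·ΣR(inner→interface) = 122 − 31.6×1.92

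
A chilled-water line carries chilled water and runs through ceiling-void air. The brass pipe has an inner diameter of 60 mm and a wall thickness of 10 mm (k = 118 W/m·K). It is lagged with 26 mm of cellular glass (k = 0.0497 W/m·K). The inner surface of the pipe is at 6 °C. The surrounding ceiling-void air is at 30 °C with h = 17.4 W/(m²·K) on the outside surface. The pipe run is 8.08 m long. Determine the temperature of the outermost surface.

T ≈ 28.1 °C

Radial resistances (cylindrical: R_cond = ln(r_o/r_i)/(2πkL), R_conv = 1/(h·2πrL)):
R_brass pipe wall = ln(40/30)/(2π×118×8.08) = 4.802×10^-5 K/W
R_cellular glass = ln(66/40)/(2π×0.0497×8.08) = 0.1985 K/W
R_outer film = 1/(h_o·2πr_oL) = 1/(17.4×2π×0.066×8.08) = 0.01715 K/W
R_total = 0.2157 K/W
Q = ΔT/R_total = 24/0.2157
Q = 111 W
T_interface = T_inner + Q·ΣR(inner→interface) = 6 + 111×0.1985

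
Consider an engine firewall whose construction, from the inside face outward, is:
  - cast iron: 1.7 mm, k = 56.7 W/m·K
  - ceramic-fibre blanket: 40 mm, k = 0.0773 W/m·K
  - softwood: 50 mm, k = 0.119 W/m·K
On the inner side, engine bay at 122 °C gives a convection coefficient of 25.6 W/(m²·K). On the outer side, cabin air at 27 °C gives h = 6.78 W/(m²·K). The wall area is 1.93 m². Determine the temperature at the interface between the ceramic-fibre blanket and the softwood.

Thermal resistances in series:
R_inner film = 1/(h_i·A) = 1/(25.6×1.93) = 0.02024 K/W
R_cast iron = L/(kA) = 0.0017/(56.7×1.93) = 1.553×10^-5 K/W
R_ceramic-fibre blanket = L/(kA) = 0.04/(0.0773×1.93) = 0.2681 K/W
R_softwood = L/(kA) = 0.05/(0.119×1.93) = 0.2177 K/W
R_outer film = 1/(h_o·A) = 1/(6.78×1.93) = 0.07642 K/W
R_total = 0.5825 K/W;  Q = ΔT/R_total = 95/0.5825 = 163.1 W
T_interface = T_inner − Q·ΣR(inner→interface) = 122 − 163×0.2884

T ≈ 75 °C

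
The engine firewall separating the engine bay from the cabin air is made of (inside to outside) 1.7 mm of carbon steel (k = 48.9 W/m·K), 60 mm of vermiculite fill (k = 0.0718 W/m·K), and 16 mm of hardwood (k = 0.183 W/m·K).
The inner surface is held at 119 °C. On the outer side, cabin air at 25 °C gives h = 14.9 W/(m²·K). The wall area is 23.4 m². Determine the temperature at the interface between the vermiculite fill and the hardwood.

T ≈ 39.7 °C

Thermal resistances in series:
R_carbon steel = L/(kA) = 0.0017/(48.9×23.4) = 1.486×10^-6 K/W
R_vermiculite fill = L/(kA) = 0.06/(0.0718×23.4) = 0.03571 K/W
R_hardwood = L/(kA) = 0.016/(0.183×23.4) = 0.003736 K/W
R_outer film = 1/(h_o·A) = 1/(14.9×23.4) = 0.002868 K/W
R_total = 0.04232 K/W;  Q = ΔT/R_total = 94/0.04232 = 2221 W
T_interface = T_inner − Q·ΣR(inner→interface) = 119 − 2220×0.03571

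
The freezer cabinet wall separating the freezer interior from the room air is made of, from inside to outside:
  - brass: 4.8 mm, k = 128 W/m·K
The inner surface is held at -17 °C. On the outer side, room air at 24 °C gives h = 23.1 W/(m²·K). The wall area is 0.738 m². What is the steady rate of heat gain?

Using the resistance-network approach (series):
R_brass = L/(kA) = 0.0048/(128×0.738) = 5.081×10^-5 K/W
R_outer film = 1/(h_o·A) = 1/(23.1×0.738) = 0.05866 K/W
R_total = 0.05871 K/W
Q = ΔT / R_total = 41 / 0.05871

Q ≈ 698 W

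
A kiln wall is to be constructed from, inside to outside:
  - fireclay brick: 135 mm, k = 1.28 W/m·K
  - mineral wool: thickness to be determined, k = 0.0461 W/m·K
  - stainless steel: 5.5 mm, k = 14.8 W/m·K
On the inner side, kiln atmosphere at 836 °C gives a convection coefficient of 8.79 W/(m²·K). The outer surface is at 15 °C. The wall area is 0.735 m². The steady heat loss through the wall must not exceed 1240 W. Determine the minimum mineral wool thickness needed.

Thermal resistances in series:
R_inner film = 1/(h_i·A) = 1/(8.79×0.735) = 0.1548 K/W
R_fireclay brick = L/(kA) = 0.135/(1.28×0.735) = 0.1435 K/W
R_stainless steel = L/(kA) = 0.0055/(14.8×0.735) = 5.056×10^-4 K/W
Sum of the known resistances R_other = 0.2988 K/W
Required total resistance R_tot = ΔT/Q_allow = 821/1240 = 0.6621 K/W
R_mineral wool = R_tot − R_other = 0.3633 K/W
L = R·k·A = 0.3633×0.0461×0.735

L ≈ 12.3 mm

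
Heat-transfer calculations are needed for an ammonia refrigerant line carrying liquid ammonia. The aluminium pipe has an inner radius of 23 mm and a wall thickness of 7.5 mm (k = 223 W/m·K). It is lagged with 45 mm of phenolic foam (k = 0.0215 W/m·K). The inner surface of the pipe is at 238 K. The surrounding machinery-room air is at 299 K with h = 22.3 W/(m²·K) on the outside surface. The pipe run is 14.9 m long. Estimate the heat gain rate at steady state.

Q ≈ 134 W

Treating each annulus and film as a series resistance:
R_aluminium pipe wall = ln(30.5/23)/(2π×223×14.9) = 1.352×10^-5 K/W
R_phenolic foam = ln(75.5/30.5)/(2π×0.0215×14.9) = 0.4503 K/W
R_outer film = 1/(h_o·2πr_oL) = 1/(22.3×2π×0.0755×14.9) = 0.006344 K/W
R_total = 0.4567 K/W
Q = ΔT/R_total = 61/0.4567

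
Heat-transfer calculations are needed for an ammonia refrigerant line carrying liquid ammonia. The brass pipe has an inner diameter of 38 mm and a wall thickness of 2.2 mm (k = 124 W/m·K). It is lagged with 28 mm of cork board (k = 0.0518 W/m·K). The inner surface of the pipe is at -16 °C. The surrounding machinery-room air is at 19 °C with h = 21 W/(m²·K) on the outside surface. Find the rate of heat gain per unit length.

Radial resistances (cylindrical: R_cond = ln(r_o/r_i)/(2πkL), R_conv = 1/(h·2πrL)):
R_brass pipe wall = ln(21.2/19)/(2π×124×1) = 1.406×10^-4 K/W
R_cork board = ln(49.2/21.2)/(2π×0.0518×1) = 2.587 K/W
R_outer film = 1/(h_o·2πr_oL) = 1/(21×2π×0.0492×1) = 0.154 K/W
R_total = 2.741 K/W
Q = ΔT/R_total = 35/2.741

q′ ≈ 12.8 W/m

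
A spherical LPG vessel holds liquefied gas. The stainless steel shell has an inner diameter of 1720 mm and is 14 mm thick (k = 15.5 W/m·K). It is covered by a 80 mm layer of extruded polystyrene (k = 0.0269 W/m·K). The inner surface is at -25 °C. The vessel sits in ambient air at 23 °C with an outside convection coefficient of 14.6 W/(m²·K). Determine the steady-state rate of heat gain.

Q ≈ 166 W

Each spherical layer contributes R = (1/r_i − 1/r_o)/(4πk):
R_stainless steel shell = (1/0.86 − 1/0.874)/(4π×15.5) = 9.563×10^-5 K/W
R_extruded polystyrene = (1/0.874 − 1/0.954)/(4π×0.0269) = 0.2838 K/W
R_outer film = 1/(h·4πr_o²) = 1/(14.6×4π×0.954²) = 0.005989 K/W
R_total = 0.2899 K/W
Q = ΔT/R_total = 48/0.2899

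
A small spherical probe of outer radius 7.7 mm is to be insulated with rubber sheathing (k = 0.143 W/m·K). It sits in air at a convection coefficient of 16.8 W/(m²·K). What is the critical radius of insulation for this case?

For a sphere r_cr = 2k/h = 2×0.143/16.8
r_cr = 17 mm; since the bare radius (7.7 mm) is below r_cr, adding a thin layer of insulation will *increase* heat loss.

r_cr ≈ 17 mm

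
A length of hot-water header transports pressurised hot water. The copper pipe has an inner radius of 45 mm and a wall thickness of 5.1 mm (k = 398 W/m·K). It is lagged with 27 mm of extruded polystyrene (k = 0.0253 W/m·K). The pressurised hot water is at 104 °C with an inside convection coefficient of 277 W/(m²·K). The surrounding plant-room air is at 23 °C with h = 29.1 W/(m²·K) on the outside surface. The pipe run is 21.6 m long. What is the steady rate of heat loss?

Q ≈ 626 W

Cylindrical conduction, so R = ln(r₂/r₁)/(2πkL) per layer, in series:
R_inner film = 1/(h_i·2πr₁L) = 1/(277×2π×0.045×21.6) = 5.911×10^-4 K/W
R_copper pipe wall = ln(50.1/45)/(2π×398×21.6) = 1.988×10^-6 K/W
R_extruded polystyrene = ln(77.1/50.1)/(2π×0.0253×21.6) = 0.1255 K/W
R_outer film = 1/(h_o·2πr_oL) = 1/(29.1×2π×0.0771×21.6) = 0.003284 K/W
R_total = 0.1294 K/W
Q = ΔT/R_total = 81/0.1294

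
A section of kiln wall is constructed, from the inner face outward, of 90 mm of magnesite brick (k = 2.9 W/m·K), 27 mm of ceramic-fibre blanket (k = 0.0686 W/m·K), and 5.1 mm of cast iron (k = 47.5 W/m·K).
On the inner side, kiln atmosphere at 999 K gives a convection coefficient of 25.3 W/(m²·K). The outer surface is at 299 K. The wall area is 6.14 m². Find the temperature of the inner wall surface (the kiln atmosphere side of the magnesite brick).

Treating each layer as a thermal resistance in series:
R_inner film = 1/(h_i·A) = 1/(25.3×6.14) = 0.006437 K/W
R_magnesite brick = L/(kA) = 0.09/(2.9×6.14) = 0.005054 K/W
R_ceramic-fibre blanket = L/(kA) = 0.027/(0.0686×6.14) = 0.0641 K/W
R_cast iron = L/(kA) = 0.0051/(47.5×6.14) = 1.749×10^-5 K/W
R_total = 0.07561 K/W;  Q = ΔT/R_total = 700/0.07561 = 9258 W
T_interface = T_inner − Q·ΣR(inner→interface) = 999 − 9260×0.006437

T ≈ 939 K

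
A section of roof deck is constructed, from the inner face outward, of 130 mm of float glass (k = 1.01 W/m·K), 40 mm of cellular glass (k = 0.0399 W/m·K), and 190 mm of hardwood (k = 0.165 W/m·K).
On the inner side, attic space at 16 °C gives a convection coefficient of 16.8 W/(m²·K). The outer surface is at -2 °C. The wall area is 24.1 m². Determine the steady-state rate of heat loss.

Q ≈ 185 W

Series thermal resistances:
R_inner film = 1/(h_i·A) = 1/(16.8×24.1) = 0.00247 K/W
R_float glass = L/(kA) = 0.13/(1.01×24.1) = 0.005341 K/W
R_cellular glass = L/(kA) = 0.04/(0.0399×24.1) = 0.0416 K/W
R_hardwood = L/(kA) = 0.19/(0.165×24.1) = 0.04778 K/W
R_total = 0.09719 K/W
Q = ΔT / R_total = 18 / 0.09719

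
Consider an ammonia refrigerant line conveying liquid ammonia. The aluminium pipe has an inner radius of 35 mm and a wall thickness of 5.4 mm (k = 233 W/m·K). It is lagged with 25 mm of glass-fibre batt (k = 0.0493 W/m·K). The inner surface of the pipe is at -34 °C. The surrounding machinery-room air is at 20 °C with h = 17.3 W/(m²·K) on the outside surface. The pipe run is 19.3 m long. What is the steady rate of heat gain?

Cylindrical conduction, so R = ln(r₂/r₁)/(2πkL) per layer, in series:
R_aluminium pipe wall = ln(40.4/35)/(2π×233×19.3) = 5.078×10^-6 K/W
R_glass-fibre batt = ln(65.4/40.4)/(2π×0.0493×19.3) = 0.08057 K/W
R_outer film = 1/(h_o·2πr_oL) = 1/(17.3×2π×0.0654×19.3) = 0.007289 K/W
R_total = 0.08787 K/W
Q = ΔT/R_total = 54/0.08787

Q ≈ 615 W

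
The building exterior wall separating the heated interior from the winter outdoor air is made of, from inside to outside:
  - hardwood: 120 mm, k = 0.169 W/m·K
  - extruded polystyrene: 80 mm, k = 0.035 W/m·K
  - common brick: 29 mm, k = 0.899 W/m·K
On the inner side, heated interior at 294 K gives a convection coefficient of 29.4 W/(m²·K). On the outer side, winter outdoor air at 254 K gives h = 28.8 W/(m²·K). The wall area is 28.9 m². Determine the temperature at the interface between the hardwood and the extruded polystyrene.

T ≈ 284 K

Model the wall as resistances in series:
R_inner film = 1/(h_i·A) = 1/(29.4×28.9) = 0.001177 K/W
R_hardwood = L/(kA) = 0.12/(0.169×28.9) = 0.02457 K/W
R_extruded polystyrene = L/(kA) = 0.08/(0.035×28.9) = 0.07909 K/W
R_common brick = L/(kA) = 0.029/(0.899×28.9) = 0.001116 K/W
R_outer film = 1/(h_o·A) = 1/(28.8×28.9) = 0.001201 K/W
R_total = 0.1072 K/W;  Q = ΔT/R_total = 40/0.1072 = 373.3 W
T_interface = T_inner − Q·ΣR(inner→interface) = 294 − 373×0.02575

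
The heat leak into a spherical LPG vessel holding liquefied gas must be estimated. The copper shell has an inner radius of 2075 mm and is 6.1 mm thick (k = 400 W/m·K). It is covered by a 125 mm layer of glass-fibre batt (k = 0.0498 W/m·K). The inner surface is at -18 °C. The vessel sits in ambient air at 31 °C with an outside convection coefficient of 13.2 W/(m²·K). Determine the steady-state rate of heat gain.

Spherical conduction: R = (1/r_in − 1/r_out)/(4πk) per layer; series-sum.
R_copper shell = (1/2.075 − 1/2.0811)/(4π×400) = 2.81×10^-7 K/W
R_glass-fibre batt = (1/2.0811 − 1/2.2061)/(4π×0.0498) = 0.04351 K/W
R_outer film = 1/(h·4πr_o²) = 1/(13.2×4π×2.2061²) = 0.001239 K/W
R_total = 0.04475 K/W
Q = ΔT/R_total = 49/0.04475

Q ≈ 1100 W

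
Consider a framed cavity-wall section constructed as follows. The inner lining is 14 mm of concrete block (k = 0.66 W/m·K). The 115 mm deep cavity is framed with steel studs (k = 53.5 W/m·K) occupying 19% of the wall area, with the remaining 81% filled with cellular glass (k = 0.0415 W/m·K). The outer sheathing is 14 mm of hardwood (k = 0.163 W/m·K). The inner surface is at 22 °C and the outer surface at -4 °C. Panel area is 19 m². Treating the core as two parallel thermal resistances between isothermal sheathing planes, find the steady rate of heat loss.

Sheathing layers in series; stud and cavity paths in parallel between them.
R_inner = 0.014/(0.66×19) = 0.001116 K/W
R_stud  = 0.115/(53.5×0.19×19) = 5.954×10^-4 K/W
R_cav   = 0.115/(0.0415×0.81×19) = 0.1801 K/W
1/R_core = 1/R_stud + 1/R_cav → R_core = 5.935×10^-4 K/W
R_outer = 0.014/(0.163×19) = 0.004521 K/W
R_total = 0.00623 K/W
Q = ΔT/R_total = 26/0.00623

Q ≈ 4170 W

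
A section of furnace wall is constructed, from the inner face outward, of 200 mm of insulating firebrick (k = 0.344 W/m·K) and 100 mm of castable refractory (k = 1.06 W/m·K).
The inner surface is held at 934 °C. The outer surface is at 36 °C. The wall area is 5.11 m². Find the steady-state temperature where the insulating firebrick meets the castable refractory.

T ≈ 161 °C

Treating each layer as a thermal resistance in series:
R_insulating firebrick = L/(kA) = 0.2/(0.344×5.11) = 0.1138 K/W
R_castable refractory = L/(kA) = 0.1/(1.06×5.11) = 0.01846 K/W
R_total = 0.1322 K/W;  Q = ΔT/R_total = 898/0.1322 = 6791 W
T_interface = T_inner − Q·ΣR(inner→interface) = 934 − 6790×0.1138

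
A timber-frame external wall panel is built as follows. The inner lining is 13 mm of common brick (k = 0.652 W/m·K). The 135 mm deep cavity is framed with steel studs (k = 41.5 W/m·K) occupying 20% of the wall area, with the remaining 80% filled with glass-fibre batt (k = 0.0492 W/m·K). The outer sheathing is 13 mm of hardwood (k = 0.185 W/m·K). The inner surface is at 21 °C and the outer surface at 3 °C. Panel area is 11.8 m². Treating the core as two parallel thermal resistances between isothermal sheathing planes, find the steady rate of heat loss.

Q ≈ 2000 W

Sheathing layers in series; stud and cavity paths in parallel between them.
R_inner = 0.013/(0.652×11.8) = 0.00169 K/W
R_stud  = 0.135/(41.5×0.2×11.8) = 0.001378 K/W
R_cav   = 0.135/(0.0492×0.8×11.8) = 0.2907 K/W
1/R_core = 1/R_stud + 1/R_cav → R_core = 0.001372 K/W
R_outer = 0.013/(0.185×11.8) = 0.005955 K/W
R_total = 0.009017 K/W
Q = ΔT/R_total = 18/0.009017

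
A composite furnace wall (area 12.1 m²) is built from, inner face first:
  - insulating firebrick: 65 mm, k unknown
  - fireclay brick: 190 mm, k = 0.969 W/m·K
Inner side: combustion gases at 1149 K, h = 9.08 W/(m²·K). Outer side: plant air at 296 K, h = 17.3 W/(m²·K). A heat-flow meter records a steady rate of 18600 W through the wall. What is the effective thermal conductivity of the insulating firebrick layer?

k ≈ 0.341 W/(m·K)

Using the resistance-network approach (series):
R_inner film = 1/(h_i·A) = 1/(9.08×12.1) = 0.009102 K/W
R_fireclay brick = L/(kA) = 0.19/(0.969×12.1) = 0.0162 K/W
R_outer film = 1/(h_o·A) = 1/(17.3×12.1) = 0.004777 K/W
Sum of known resistances R_other = 0.03008 K/W
Total R = ΔT/Q = 853/18600 = 0.04586 K/W
R_insulating firebrick = R_total − R_other = 0.01578 K/W
k = L/(R·A) = 0.065/(0.01578×12.1)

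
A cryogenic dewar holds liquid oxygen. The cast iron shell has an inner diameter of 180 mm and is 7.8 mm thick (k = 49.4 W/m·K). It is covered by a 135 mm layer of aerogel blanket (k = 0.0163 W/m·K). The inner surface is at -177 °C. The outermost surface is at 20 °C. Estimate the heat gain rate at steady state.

Q ≈ 6.81 W

Each spherical layer contributes R = (1/r_i − 1/r_o)/(4πk):
R_cast iron shell = (1/0.09 − 1/0.0978)/(4π×49.4) = 0.001428 K/W
R_aerogel blanket = (1/0.0978 − 1/0.2328)/(4π×0.0163) = 28.95 K/W
R_total = 28.95 K/W
Q = ΔT/R_total = 197/28.95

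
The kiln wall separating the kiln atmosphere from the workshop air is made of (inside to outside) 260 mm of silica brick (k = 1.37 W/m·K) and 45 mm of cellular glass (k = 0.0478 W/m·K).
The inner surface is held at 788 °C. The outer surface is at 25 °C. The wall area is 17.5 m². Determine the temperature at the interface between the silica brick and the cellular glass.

Treating each layer as a thermal resistance in series:
R_silica brick = L/(kA) = 0.26/(1.37×17.5) = 0.01084 K/W
R_cellular glass = L/(kA) = 0.045/(0.0478×17.5) = 0.0538 K/W
R_total = 0.06464 K/W;  Q = ΔT/R_total = 763/0.06464 = 11800 W
T_interface = T_inner − Q·ΣR(inner→interface) = 788 − 11800×0.01084

T ≈ 660 °C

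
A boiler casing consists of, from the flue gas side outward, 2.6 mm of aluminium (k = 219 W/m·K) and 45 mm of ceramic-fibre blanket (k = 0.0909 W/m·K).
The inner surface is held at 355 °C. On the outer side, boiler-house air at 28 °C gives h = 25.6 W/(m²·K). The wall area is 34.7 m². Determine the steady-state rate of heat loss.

Q ≈ 21200 W

Model the wall as resistances in series:
R_aluminium = L/(kA) = 0.0026/(219×34.7) = 3.421×10^-7 K/W
R_ceramic-fibre blanket = L/(kA) = 0.045/(0.0909×34.7) = 0.01427 K/W
R_outer film = 1/(h_o·A) = 1/(25.6×34.7) = 0.001126 K/W
R_total = 0.01539 K/W
Q = ΔT / R_total = 327 / 0.01539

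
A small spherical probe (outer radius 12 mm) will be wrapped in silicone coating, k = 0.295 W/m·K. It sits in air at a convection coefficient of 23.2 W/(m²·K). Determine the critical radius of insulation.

For a sphere r_cr = 2k/h = 2×0.295/23.2
r_cr = 25.4 mm; since the bare radius (12 mm) is below r_cr, adding a thin layer of insulation will *increase* heat loss.

r_cr ≈ 25.4 mm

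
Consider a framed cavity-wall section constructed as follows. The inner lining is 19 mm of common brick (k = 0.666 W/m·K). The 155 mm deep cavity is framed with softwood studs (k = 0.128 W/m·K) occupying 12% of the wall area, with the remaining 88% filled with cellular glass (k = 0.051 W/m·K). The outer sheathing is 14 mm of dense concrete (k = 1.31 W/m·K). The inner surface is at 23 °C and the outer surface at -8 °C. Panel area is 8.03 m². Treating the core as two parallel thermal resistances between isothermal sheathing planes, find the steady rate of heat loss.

Sheathing layers in series; stud and cavity paths in parallel between them.
R_inner = 0.019/(0.666×8.03) = 0.003553 K/W
R_stud  = 0.155/(0.128×0.12×8.03) = 1.257 K/W
R_cav   = 0.155/(0.051×0.88×8.03) = 0.4301 K/W
1/R_core = 1/R_stud + 1/R_cav → R_core = 0.3204 K/W
R_outer = 0.014/(1.31×8.03) = 0.001331 K/W
R_total = 0.3253 K/W
Q = ΔT/R_total = 31/0.3253

Q ≈ 95.3 W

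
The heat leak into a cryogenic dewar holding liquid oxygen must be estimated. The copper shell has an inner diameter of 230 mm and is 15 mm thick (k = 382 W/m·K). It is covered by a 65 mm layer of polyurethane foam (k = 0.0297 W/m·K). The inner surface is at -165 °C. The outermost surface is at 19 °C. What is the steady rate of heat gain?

Spherical conduction: R = (1/r_in − 1/r_out)/(4πk) per layer; series-sum.
R_copper shell = (1/0.115 − 1/0.13)/(4π×382) = 2.09×10^-4 K/W
R_polyurethane foam = (1/0.13 − 1/0.195)/(4π×0.0297) = 6.87 K/W
R_total = 6.87 K/W
Q = ΔT/R_total = 184/6.87

Q ≈ 26.8 W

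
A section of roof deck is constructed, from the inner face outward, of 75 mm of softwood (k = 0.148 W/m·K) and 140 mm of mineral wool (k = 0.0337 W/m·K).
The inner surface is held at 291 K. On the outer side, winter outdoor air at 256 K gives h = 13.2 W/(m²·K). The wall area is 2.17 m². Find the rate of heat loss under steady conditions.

Q ≈ 16 W

Thermal resistances in series:
R_softwood = L/(kA) = 0.075/(0.148×2.17) = 0.2335 K/W
R_mineral wool = L/(kA) = 0.14/(0.0337×2.17) = 1.914 K/W
R_outer film = 1/(h_o·A) = 1/(13.2×2.17) = 0.03491 K/W
R_total = 2.183 K/W
Q = ΔT / R_total = 35 / 2.183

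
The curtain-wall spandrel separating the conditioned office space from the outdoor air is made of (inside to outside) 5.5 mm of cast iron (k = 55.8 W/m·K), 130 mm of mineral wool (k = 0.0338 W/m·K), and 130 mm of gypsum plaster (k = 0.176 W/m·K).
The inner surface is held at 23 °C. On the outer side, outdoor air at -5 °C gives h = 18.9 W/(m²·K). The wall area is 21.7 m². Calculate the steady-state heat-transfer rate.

Q ≈ 131 W

Series thermal resistances:
R_cast iron = L/(kA) = 0.0055/(55.8×21.7) = 4.542×10^-6 K/W
R_mineral wool = L/(kA) = 0.13/(0.0338×21.7) = 0.1772 K/W
R_gypsum plaster = L/(kA) = 0.13/(0.176×21.7) = 0.03404 K/W
R_outer film = 1/(h_o·A) = 1/(18.9×21.7) = 0.002438 K/W
R_total = 0.2137 K/W
Q = ΔT / R_total = 28 / 0.2137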